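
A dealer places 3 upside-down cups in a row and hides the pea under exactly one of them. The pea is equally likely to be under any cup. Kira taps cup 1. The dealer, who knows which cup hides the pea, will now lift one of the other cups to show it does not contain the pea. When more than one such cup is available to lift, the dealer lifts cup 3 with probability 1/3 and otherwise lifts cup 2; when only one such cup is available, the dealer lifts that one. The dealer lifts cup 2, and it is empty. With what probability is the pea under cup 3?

3/5

Consider each possible location of the pea in turn.
If it is under cup 1 (prior 1/3): cup 3 is available but not opened, probability 2/3; weight (1/3)·(2/3) = 2/9.
If it is under cup 2 (prior 1/3): the dealer opened cup 2, so this case is ruled out; weight (1/3)·0 = 0.
If it is under cup 3 (prior 1/3): only cup 2 is available, probability 1; weight (1/3)·1 = 1/3.
The weights sum to 5/9.
So P(the pea under cup 3 | the dealer opened cup 2) = (1/3) / (5/9) = 3/5.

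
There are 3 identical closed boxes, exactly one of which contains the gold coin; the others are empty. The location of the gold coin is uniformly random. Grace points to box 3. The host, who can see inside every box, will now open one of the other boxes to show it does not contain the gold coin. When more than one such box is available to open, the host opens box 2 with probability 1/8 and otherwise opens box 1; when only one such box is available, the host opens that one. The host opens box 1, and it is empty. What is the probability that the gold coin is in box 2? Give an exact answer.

8/15

Consider each possible location of the gold coin in turn.
If it is in box 1 (prior 1/3): the host opened box 1, so this case is ruled out; weight (1/3)·0 = 0.
If it is in box 2 (prior 1/3): only box 1 is available, probability 1; weight (1/3)·1 = 1/3.
If it is in box 3 (prior 1/3): box 2 is available but not opened, probability 7/8; weight (1/3)·(7/8) = 7/24.
The weights sum to 5/8.
So P(the gold coin in box 2 | the host opened box 1) = (1/3) / (5/8) = 8/15.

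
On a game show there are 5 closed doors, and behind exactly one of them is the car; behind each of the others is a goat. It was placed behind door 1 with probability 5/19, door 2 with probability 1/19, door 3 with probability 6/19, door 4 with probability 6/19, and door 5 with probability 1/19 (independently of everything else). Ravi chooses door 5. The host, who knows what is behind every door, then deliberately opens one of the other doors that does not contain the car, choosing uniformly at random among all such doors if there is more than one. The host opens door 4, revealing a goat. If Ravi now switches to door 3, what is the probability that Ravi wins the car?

8/17

Condition on the true location of the car.
If it is behind door 1 (prior 5/19): the host has 3 equally likely choices, so probability 1/3; weight (5/19)·(1/3) = 5/57.
If it is behind door 2 (prior 1/19): the host has 3 equally likely choices, so probability 1/3; weight (1/19)·(1/3) = 1/57.
If it is behind door 3 (prior 6/19): the host has 3 equally likely choices, so probability 1/3; weight (6/19)·(1/3) = 2/19.
If it is behind door 4 (prior 6/19): the host opened door 4, so this case is ruled out; weight (6/19)·0 = 0.
If it is behind door 5 (prior 1/19): the host has 4 equally likely choices, so probability 1/4; weight (1/19)·(1/4) = 1/76.
The weights sum to 17/76.
So P(the car behind door 3 | the host opened door 4) = (2/19) / (17/76) = 8/17.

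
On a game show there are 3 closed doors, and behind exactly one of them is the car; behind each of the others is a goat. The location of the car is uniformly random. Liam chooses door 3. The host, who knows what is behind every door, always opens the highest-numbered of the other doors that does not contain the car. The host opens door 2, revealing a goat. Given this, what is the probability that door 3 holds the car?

1/2

Apply Bayes' rule, conditioning on where the car actually is.
If it is behind either of doors 1 and 3 (prior 1/3 each): door 2 is the highest-numbered option available, probability 1; weight (1/3)·1 = 1/3 each.
If it is behind door 2 (prior 1/3): the host opened door 2, so this case is ruled out; weight (1/3)·0 = 0.
The weights sum to 2/3.
So P(the car behind door 3 | the host opened door 2) = (1/3) / (2/3) = 1/2.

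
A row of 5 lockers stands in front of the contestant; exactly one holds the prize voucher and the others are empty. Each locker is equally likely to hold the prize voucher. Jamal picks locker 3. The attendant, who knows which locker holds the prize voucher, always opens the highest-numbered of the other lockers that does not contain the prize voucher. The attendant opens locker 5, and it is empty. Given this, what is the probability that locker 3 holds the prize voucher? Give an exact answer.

1/4

Apply Bayes' rule, conditioning on where the prize voucher actually is.
If it is in any of lockers 1, 2, 3, and 4 (prior 1/5 each): locker 5 is the highest-numbered option available, probability 1; weight (1/5)·1 = 1/5 each.
If it is in locker 5 (prior 1/5): the attendant opened locker 5, so this case is ruled out; weight (1/5)·0 = 0.
The weights sum to 4/5.
So P(the prize voucher in locker 3 | the attendant opened locker 5) = (1/5) / (4/5) = 1/4.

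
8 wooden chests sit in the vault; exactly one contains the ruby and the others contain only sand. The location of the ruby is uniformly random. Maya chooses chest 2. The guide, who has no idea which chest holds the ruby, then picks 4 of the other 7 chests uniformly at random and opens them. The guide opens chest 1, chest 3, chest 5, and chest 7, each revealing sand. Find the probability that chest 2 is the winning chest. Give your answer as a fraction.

Apply Bayes' rule, conditioning on where the ruby actually is.
If it is in any of chests 1, 3, 5, and 7 (prior 1/8 each): that chest was opened and seen not to hold the prize — ruled out; weight (1/8)·0 = 0 each.
If it is in any of chests 2, 4, 6, and 8 (prior 1/8 each): the guide picks exactly this set with probability 1/35 regardless, and none is the prize; weight (1/8)·(1/35) = 1/280 each.
The weights sum to 1/70.
So P(the ruby in chest 2 | the guide opened chest 1, chest 3, chest 5, and chest 7) = (1/280) / (1/70) = 1/4.

1/4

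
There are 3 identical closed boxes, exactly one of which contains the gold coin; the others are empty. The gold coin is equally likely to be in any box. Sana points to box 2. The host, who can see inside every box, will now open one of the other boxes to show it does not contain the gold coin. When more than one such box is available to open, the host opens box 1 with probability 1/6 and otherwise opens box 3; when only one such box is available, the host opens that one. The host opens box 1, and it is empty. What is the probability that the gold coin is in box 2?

Consider each possible location of the gold coin in turn.
If it is in box 1 (prior 1/3): the host opened box 1, so this case is ruled out; weight (1/3)·0 = 0.
If it is in box 2 (prior 1/3): box 1 is available, opened with probability 1/6; weight (1/3)·(1/6) = 1/18.
If it is in box 3 (prior 1/3): only box 1 is available, probability 1; weight (1/3)·1 = 1/3.
The weights sum to 7/18.
So P(the gold coin in box 2 | the host opened box 1) = (1/18) / (7/18) = 1/7.

1/7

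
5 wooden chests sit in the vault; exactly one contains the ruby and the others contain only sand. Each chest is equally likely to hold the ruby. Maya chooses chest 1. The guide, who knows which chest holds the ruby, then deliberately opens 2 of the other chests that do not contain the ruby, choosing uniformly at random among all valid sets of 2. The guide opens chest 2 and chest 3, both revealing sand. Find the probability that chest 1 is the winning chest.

1/5

Consider each possible location of the ruby in turn.
If it is in chest 1 (prior 1/5): the guide has 6 equally likely choices, so probability 1/6; weight (1/5)·(1/6) = 1/30.
If it is in either of chests 2 and 3 (prior 1/5 each): that chest was opened and seen not to hold the prize — ruled out; weight (1/5)·0 = 0 each.
If it is in either of chests 4 and 5 (prior 1/5 each): the guide has 3 equally likely choices, so probability 1/3; weight (1/5)·(1/3) = 1/15 each.
The weights sum to 1/6.
So P(the ruby in chest 1 | the guide opened chest 2 and chest 3) = (1/30) / (1/6) = 1/5.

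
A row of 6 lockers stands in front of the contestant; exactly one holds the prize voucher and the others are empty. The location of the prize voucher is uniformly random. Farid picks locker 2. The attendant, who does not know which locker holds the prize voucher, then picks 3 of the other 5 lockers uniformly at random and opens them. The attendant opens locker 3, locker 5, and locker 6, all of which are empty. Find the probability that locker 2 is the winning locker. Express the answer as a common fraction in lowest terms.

Because the attendant chose which lockers to open without knowing where the prize voucher is, the choice is independent of the prize location. Learning that none of the 3 opened lockers holds the prize voucher simply rules out those 3 locations and leaves the remaining 3 lockers still equally likely by symmetry.
So P(the prize voucher in locker 2) = 1/3.

1/3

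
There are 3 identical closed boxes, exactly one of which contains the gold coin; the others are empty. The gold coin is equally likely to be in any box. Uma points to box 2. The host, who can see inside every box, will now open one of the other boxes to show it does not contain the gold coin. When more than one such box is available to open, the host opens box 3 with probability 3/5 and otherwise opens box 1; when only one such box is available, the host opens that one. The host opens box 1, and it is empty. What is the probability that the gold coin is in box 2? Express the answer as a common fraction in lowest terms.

2/7

Apply Bayes' rule, conditioning on where the gold coin actually is.
If it is in box 1 (prior 1/3): the host opened box 1, so this case is ruled out; weight (1/3)·0 = 0.
If it is in box 2 (prior 1/3): box 3 is available but not opened, probability 2/5; weight (1/3)·(2/5) = 2/15.
If it is in box 3 (prior 1/3): only box 1 is available, probability 1; weight (1/3)·1 = 1/3.
The weights sum to 7/15.
So P(the gold coin in box 2 | the host opened box 1) = (2/15) / (7/15) = 2/7.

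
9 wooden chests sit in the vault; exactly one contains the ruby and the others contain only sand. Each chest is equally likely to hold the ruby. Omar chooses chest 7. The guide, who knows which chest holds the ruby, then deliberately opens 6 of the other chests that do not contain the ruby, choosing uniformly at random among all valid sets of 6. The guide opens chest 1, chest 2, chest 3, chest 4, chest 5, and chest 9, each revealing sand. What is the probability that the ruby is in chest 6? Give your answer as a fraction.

4/9

Apply Bayes' rule, conditioning on where the ruby actually is.
If it is in any of chests 1, 2, 3, 4, 5, and 9 (prior 1/9 each): that chest was opened and seen not to hold the prize — ruled out; weight (1/9)·0 = 0 each.
If it is in either of chests 6 and 8 (prior 1/9 each): the guide has 7 equally likely choices, so probability 1/7; weight (1/9)·(1/7) = 1/63 each.
If it is in chest 7 (prior 1/9): the guide has 28 equally likely choices, so probability 1/28; weight (1/9)·(1/28) = 1/252.
The weights sum to 1/28.
So P(the ruby in chest 6 | the guide opened chest 1, chest 2, chest 3, chest 4, chest 5, and chest 9) = (1/63) / (1/28) = 4/9.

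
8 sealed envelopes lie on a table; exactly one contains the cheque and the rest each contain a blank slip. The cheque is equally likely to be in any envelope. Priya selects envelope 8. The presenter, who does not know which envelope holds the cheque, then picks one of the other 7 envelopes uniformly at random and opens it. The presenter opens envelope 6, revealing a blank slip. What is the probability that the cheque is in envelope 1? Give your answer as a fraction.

1/7

Apply Bayes' rule, conditioning on where the cheque actually is.
If it is in any of envelopes 1, 2, 3, 4, 5, 7, and 8 (prior 1/8 each): the presenter picks envelope 6 with probability 1/7 regardless, and it is not the prize; weight (1/8)·(1/7) = 1/56 each.
If it is in envelope 6 (prior 1/8): the presenter opened envelope 6, so this case is ruled out; weight (1/8)·0 = 0.
The weights sum to 1/8.
So P(the cheque in envelope 1 | the presenter opened envelope 6) = (1/56) / (1/8) = 1/7.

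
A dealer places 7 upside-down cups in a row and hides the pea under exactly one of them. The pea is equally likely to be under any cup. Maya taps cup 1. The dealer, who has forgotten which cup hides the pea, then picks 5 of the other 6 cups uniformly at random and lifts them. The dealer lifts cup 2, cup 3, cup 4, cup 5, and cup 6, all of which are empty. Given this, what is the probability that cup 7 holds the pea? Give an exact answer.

1/2

Apply Bayes' rule, conditioning on where the pea actually is.
If it is under either of cups 1 and 7 (prior 1/7 each): the dealer picks exactly this set with probability 1/6 regardless, and none is the prize; weight (1/7)·(1/6) = 1/42 each.
If it is under any of cups 2, 3, 4, 5, and 6 (prior 1/7 each): that cup was opened and seen not to hold the prize — ruled out; weight (1/7)·0 = 0 each.
The weights sum to 1/21.
So P(the pea under cup 7 | the dealer opened cup 2, cup 3, cup 4, cup 5, and cup 6) = (1/42) / (1/21) = 1/2.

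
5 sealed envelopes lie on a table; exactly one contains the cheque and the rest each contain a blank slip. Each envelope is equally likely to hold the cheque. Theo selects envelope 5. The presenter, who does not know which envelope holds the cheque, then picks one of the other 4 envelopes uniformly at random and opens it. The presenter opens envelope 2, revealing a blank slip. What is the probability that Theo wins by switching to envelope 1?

Apply Bayes' rule, conditioning on where the cheque actually is.
If it is in any of envelopes 1, 3, 4, and 5 (prior 1/5 each): the presenter picks envelope 2 with probability 1/4 regardless, and it is not the prize; weight (1/5)·(1/4) = 1/20 each.
If it is in envelope 2 (prior 1/5): the presenter opened envelope 2, so this case is ruled out; weight (1/5)·0 = 0.
The weights sum to 1/5.
So P(the cheque in envelope 1 | the presenter opened envelope 2) = (1/20) / (1/5) = 1/4.

1/4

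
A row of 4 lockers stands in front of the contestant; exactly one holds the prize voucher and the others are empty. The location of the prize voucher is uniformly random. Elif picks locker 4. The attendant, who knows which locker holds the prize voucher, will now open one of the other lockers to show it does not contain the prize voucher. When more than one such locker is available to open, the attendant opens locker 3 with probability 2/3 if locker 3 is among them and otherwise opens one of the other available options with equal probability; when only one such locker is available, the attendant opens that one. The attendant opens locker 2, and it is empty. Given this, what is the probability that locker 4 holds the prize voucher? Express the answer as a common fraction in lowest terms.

1/6

Condition on the true location of the prize voucher.
If it is in locker 1 (prior 1/4): locker 3 is available but not opened, probability 1/3; weight (1/4)·(1/3) = 1/12.
If it is in locker 2 (prior 1/4): the attendant opened locker 2, so this case is ruled out; weight (1/4)·0 = 0.
If it is in locker 3 (prior 1/4): locker 3 holds the prize so is unavailable; the attendant chooses uniformly among the 2 others, probability 1/2; weight (1/4)·(1/2) = 1/8.
If it is in locker 4 (prior 1/4): locker 3 is available but not opened; locker 2 gets probability (1 − 2/3)/2 = 1/6; weight (1/4)·(1/6) = 1/24.
The weights sum to 1/4.
So P(the prize voucher in locker 4 | the attendant opened locker 2) = (1/24) / (1/4) = 1/6.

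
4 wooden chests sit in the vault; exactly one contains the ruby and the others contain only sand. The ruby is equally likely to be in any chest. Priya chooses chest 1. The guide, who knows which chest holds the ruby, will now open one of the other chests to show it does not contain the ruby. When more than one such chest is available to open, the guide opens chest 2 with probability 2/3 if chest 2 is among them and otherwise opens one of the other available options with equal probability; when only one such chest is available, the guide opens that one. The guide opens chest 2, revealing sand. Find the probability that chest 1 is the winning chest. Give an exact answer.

Consider each possible location of the ruby in turn.
If it is in any of chests 1, 3, and 4 (prior 1/4 each): chest 2 is available, opened with probability 2/3; weight (1/4)·(2/3) = 1/6 each.
If it is in chest 2 (prior 1/4): the guide opened chest 2, so this case is ruled out; weight (1/4)·0 = 0.
The weights sum to 1/2.
So P(the ruby in chest 1 | the guide opened chest 2) = (1/6) / (1/2) = 1/3.

1/3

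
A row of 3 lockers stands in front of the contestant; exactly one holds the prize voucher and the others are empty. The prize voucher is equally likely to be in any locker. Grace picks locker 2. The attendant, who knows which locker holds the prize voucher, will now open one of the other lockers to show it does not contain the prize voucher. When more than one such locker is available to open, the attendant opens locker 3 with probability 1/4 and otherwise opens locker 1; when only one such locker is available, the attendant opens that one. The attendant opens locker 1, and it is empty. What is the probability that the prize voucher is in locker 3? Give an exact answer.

4/7

Apply Bayes' rule, conditioning on where the prize voucher actually is.
If it is in locker 1 (prior 1/3): the attendant opened locker 1, so this case is ruled out; weight (1/3)·0 = 0.
If it is in locker 2 (prior 1/3): locker 3 is available but not opened, probability 3/4; weight (1/3)·(3/4) = 1/4.
If it is in locker 3 (prior 1/3): only locker 1 is available, probability 1; weight (1/3)·1 = 1/3.
The weights sum to 7/12.
So P(the prize voucher in locker 3 | the attendant opened locker 1) = (1/3) / (7/12) = 4/7.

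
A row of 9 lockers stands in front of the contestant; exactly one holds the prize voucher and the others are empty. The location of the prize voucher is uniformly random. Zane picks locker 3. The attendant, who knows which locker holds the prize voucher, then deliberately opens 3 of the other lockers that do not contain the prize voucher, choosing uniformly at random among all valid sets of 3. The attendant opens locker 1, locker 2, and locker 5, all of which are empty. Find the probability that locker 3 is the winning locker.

1/9

Condition on the true location of the prize voucher.
If it is in any of lockers 1, 2, and 5 (prior 1/9 each): that locker was opened and seen not to hold the prize — ruled out; weight (1/9)·0 = 0 each.
If it is in locker 3 (prior 1/9): the attendant has 56 equally likely choices, so probability 1/56; weight (1/9)·(1/56) = 1/504.
If it is in any of lockers 4, 6, 7, 8, and 9 (prior 1/9 each): the attendant has 35 equally likely choices, so probability 1/35; weight (1/9)·(1/35) = 1/315 each.
The weights sum to 1/56.
So P(the prize voucher in locker 3 | the attendant opened locker 1, locker 2, and locker 5) = (1/504) / (1/56) = 1/9.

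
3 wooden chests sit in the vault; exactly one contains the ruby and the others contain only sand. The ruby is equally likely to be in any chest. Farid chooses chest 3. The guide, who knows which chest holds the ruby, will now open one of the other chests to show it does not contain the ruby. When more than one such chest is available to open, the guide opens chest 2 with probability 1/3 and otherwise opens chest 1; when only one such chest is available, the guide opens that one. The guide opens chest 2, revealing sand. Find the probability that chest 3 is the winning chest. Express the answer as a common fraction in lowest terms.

Apply Bayes' rule, conditioning on where the ruby actually is.
If it is in chest 1 (prior 1/3): only chest 2 is available, probability 1; weight (1/3)·1 = 1/3.
If it is in chest 2 (prior 1/3): the guide opened chest 2, so this case is ruled out; weight (1/3)·0 = 0.
If it is in chest 3 (prior 1/3): chest 2 is available, opened with probability 1/3; weight (1/3)·(1/3) = 1/9.
The weights sum to 4/9.
So P(the ruby in chest 3 | the guide opened chest 2) = (1/9) / (4/9) = 1/4.

1/4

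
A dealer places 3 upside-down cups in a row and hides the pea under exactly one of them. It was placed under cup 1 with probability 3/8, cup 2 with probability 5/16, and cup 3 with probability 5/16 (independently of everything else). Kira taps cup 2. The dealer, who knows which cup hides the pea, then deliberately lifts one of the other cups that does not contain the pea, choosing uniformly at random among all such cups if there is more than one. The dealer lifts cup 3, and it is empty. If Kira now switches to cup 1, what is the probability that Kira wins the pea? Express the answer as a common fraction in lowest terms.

Apply Bayes' rule, conditioning on where the pea actually is.
If it is under cup 1 (prior 3/8): the dealer has no choice, probability 1; weight (3/8)·1 = 3/8.
If it is under cup 2 (prior 5/16): the dealer has 2 equally likely choices, so probability 1/2; weight (5/16)·(1/2) = 5/32.
If it is under cup 3 (prior 5/16): the dealer opened cup 3, so this case is ruled out; weight (5/16)·0 = 0.
The weights sum to 17/32.
So P(the pea under cup 1 | the dealer opened cup 3) = (3/8) / (17/32) = 12/17.

12/17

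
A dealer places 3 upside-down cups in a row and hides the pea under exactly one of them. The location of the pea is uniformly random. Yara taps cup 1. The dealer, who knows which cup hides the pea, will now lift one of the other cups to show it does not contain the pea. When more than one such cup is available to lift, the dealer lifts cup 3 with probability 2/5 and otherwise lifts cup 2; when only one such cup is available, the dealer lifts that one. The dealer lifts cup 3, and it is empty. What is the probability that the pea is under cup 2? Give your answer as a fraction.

Apply Bayes' rule, conditioning on where the pea actually is.
If it is under cup 1 (prior 1/3): cup 3 is available, opened with probability 2/5; weight (1/3)·(2/5) = 2/15.
If it is under cup 2 (prior 1/3): only cup 3 is available, probability 1; weight (1/3)·1 = 1/3.
If it is under cup 3 (prior 1/3): the dealer opened cup 3, so this case is ruled out; weight (1/3)·0 = 0.
The weights sum to 7/15.
So P(the pea under cup 2 | the dealer opened cup 3) = (1/3) / (7/15) = 5/7.

5/7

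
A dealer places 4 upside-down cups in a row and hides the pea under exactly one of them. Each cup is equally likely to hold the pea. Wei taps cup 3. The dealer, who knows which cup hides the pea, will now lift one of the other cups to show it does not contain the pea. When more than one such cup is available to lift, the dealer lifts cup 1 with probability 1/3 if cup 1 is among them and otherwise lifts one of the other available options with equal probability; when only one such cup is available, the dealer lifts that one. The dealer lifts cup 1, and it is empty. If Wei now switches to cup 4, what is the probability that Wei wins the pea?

Consider each possible location of the pea in turn.
If it is under cup 1 (prior 1/4): the dealer opened cup 1, so this case is ruled out; weight (1/4)·0 = 0.
If it is under any of cups 2, 3, and 4 (prior 1/4 each): cup 1 is available, opened with probability 1/3; weight (1/4)·(1/3) = 1/12 each.
The weights sum to 1/4.
So P(the pea under cup 4 | the dealer opened cup 1) = (1/12) / (1/4) = 1/3.

1/3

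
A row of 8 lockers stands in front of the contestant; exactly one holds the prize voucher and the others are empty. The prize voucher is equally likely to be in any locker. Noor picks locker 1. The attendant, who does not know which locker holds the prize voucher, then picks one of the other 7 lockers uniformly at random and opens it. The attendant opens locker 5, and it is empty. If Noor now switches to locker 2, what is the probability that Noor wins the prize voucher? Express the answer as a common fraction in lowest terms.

1/7

Apply Bayes' rule, conditioning on where the prize voucher actually is.
If it is in any of lockers 1, 2, 3, 4, 6, 7, and 8 (prior 1/8 each): the attendant picks locker 5 with probability 1/7 regardless, and it is not the prize; weight (1/8)·(1/7) = 1/56 each.
If it is in locker 5 (prior 1/8): the attendant opened locker 5, so this case is ruled out; weight (1/8)·0 = 0.
The weights sum to 1/8.
So P(the prize voucher in locker 2 | the attendant opened locker 5) = (1/56) / (1/8) = 1/7.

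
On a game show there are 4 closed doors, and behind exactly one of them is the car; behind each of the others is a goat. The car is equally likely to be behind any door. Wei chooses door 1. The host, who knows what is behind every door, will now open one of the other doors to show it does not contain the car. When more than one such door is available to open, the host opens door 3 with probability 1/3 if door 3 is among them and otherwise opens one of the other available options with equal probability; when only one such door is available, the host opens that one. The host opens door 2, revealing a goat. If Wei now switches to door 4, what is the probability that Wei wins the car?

Consider each possible location of the car in turn.
If it is behind door 1 (prior 1/4): door 3 is available but not opened; door 2 gets probability (1 − 1/3)/2 = 1/3; weight (1/4)·(1/3) = 1/12.
If it is behind door 2 (prior 1/4): the host opened door 2, so this case is ruled out; weight (1/4)·0 = 0.
If it is behind door 3 (prior 1/4): door 3 holds the prize so is unavailable; the host chooses uniformly among the 2 others, probability 1/2; weight (1/4)·(1/2) = 1/8.
If it is behind door 4 (prior 1/4): door 3 is available but not opened, probability 2/3; weight (1/4)·(2/3) = 1/6.
The weights sum to 3/8.
So P(the car behind door 4 | the host opened door 2) = (1/6) / (3/8) = 4/9.

4/9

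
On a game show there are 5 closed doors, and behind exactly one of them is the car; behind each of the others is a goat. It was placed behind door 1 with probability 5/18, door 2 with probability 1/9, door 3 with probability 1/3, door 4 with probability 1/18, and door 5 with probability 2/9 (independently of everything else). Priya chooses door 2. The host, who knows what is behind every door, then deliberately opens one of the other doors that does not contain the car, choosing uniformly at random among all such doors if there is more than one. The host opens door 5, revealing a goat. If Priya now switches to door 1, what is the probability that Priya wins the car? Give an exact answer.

Consider each possible location of the car in turn.
If it is behind door 1 (prior 5/18): the host has 3 equally likely choices, so probability 1/3; weight (5/18)·(1/3) = 5/54.
If it is behind door 2 (prior 1/9): the host has 4 equally likely choices, so probability 1/4; weight (1/9)·(1/4) = 1/36.
If it is behind door 3 (prior 1/3): the host has 3 equally likely choices, so probability 1/3; weight (1/3)·(1/3) = 1/9.
If it is behind door 4 (prior 1/18): the host has 3 equally likely choices, so probability 1/3; weight (1/18)·(1/3) = 1/54.
If it is behind door 5 (prior 2/9): the host opened door 5, so this case is ruled out; weight (2/9)·0 = 0.
The weights sum to 1/4.
So P(the car behind door 1 | the host opened door 5) = (5/54) / (1/4) = 10/27.

10/27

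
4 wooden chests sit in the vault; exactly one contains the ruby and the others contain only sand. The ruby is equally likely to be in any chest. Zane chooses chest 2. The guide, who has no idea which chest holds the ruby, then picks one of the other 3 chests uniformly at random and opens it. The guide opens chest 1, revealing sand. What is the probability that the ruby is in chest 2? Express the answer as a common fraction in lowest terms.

Consider each possible location of the ruby in turn.
If it is in chest 1 (prior 1/4): the guide opened chest 1, so this case is ruled out; weight (1/4)·0 = 0.
If it is in any of chests 2, 3, and 4 (prior 1/4 each): the guide picks chest 1 with probability 1/3 regardless, and it is not the prize; weight (1/4)·(1/3) = 1/12 each.
The weights sum to 1/4.
So P(the ruby in chest 2 | the guide opened chest 1) = (1/12) / (1/4) = 1/3.

1/3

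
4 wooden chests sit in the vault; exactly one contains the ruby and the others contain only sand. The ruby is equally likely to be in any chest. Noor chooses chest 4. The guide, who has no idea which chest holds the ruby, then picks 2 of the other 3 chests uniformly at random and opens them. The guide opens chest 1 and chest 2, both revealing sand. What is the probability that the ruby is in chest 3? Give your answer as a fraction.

1/2

Because the guide chose which chests to open without knowing where the ruby is, the choice is independent of the prize location. Learning that none of the 2 opened chests holds the ruby simply rules out those 2 locations and leaves the remaining 2 chests still equally likely by symmetry.
So P(the ruby in chest 3) = 1/2.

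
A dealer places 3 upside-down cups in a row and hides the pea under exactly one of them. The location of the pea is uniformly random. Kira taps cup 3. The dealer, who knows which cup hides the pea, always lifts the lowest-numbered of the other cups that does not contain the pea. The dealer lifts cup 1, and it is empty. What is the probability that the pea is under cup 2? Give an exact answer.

Apply Bayes' rule, conditioning on where the pea actually is.
If it is under cup 1 (prior 1/3): the dealer opened cup 1, so this case is ruled out; weight (1/3)·0 = 0.
If it is under either of cups 2 and 3 (prior 1/3 each): cup 1 is the lowest-numbered option available, probability 1; weight (1/3)·1 = 1/3 each.
The weights sum to 2/3.
So P(the pea under cup 2 | the dealer opened cup 1) = (1/3) / (2/3) = 1/2.

1/2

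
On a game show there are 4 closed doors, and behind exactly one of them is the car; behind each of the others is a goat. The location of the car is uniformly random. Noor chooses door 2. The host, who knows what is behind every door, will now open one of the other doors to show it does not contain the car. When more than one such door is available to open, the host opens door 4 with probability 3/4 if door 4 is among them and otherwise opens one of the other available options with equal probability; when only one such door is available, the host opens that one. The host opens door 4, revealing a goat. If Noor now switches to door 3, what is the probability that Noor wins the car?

1/3

Apply Bayes' rule, conditioning on where the car actually is.
If it is behind any of doors 1, 2, and 3 (prior 1/4 each): door 4 is available, opened with probability 3/4; weight (1/4)·(3/4) = 3/16 each.
If it is behind door 4 (prior 1/4): the host opened door 4, so this case is ruled out; weight (1/4)·0 = 0.
The weights sum to 9/16.
So P(the car behind door 3 | the host opened door 4) = (3/16) / (9/16) = 1/3.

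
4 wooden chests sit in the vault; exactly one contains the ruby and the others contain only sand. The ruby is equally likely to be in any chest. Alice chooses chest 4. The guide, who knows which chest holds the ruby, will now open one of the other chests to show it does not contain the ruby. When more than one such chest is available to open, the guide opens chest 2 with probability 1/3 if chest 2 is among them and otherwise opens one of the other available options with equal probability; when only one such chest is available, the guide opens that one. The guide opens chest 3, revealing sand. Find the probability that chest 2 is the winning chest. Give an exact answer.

Apply Bayes' rule, conditioning on where the ruby actually is.
If it is in chest 1 (prior 1/4): chest 2 is available but not opened, probability 2/3; weight (1/4)·(2/3) = 1/6.
If it is in chest 2 (prior 1/4): chest 2 holds the prize so is unavailable; the guide chooses uniformly among the 2 others, probability 1/2; weight (1/4)·(1/2) = 1/8.
If it is in chest 3 (prior 1/4): the guide opened chest 3, so this case is ruled out; weight (1/4)·0 = 0.
If it is in chest 4 (prior 1/4): chest 2 is available but not opened; chest 3 gets probability (1 − 1/3)/2 = 1/3; weight (1/4)·(1/3) = 1/12.
The weights sum to 3/8.
So P(the ruby in chest 2 | the guide opened chest 3) = (1/8) / (3/8) = 1/3.

1/3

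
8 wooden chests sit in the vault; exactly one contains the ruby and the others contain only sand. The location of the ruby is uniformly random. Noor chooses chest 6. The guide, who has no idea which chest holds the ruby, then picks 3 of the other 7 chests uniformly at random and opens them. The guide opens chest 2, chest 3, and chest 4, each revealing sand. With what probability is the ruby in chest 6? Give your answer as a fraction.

Because the guide chose which chests to open without knowing where the ruby is, the choice is independent of the prize location. Learning that none of the 3 opened chests holds the ruby simply rules out those 3 locations and leaves the remaining 5 chests still equally likely by symmetry.
So P(the ruby in chest 6) = 1/5.

1/5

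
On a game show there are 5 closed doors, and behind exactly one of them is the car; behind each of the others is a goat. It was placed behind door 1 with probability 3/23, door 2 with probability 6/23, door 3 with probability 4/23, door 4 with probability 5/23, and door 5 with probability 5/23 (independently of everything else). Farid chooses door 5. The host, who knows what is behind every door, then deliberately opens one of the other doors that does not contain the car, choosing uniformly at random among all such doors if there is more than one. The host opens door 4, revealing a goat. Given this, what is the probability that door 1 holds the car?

12/67

Apply Bayes' rule, conditioning on where the car actually is.
If it is behind door 1 (prior 3/23): the host has 3 equally likely choices, so probability 1/3; weight (3/23)·(1/3) = 1/23.
If it is behind door 2 (prior 6/23): the host has 3 equally likely choices, so probability 1/3; weight (6/23)·(1/3) = 2/23.
If it is behind door 3 (prior 4/23): the host has 3 equally likely choices, so probability 1/3; weight (4/23)·(1/3) = 4/69.
If it is behind door 4 (prior 5/23): the host opened door 4, so this case is ruled out; weight (5/23)·0 = 0.
If it is behind door 5 (prior 5/23): the host has 4 equally likely choices, so probability 1/4; weight (5/23)·(1/4) = 5/92.
The weights sum to 67/276.
So P(the car behind door 1 | the host opened door 4) = (1/23) / (67/276) = 12/67.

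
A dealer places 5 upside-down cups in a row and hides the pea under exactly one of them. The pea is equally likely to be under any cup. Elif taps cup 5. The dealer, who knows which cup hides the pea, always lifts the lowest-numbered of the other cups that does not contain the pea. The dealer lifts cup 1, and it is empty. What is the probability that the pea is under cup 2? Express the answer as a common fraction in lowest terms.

Condition on the true location of the pea.
If it is under cup 1 (prior 1/5): the dealer opened cup 1, so this case is ruled out; weight (1/5)·0 = 0.
If it is under any of cups 2, 3, 4, and 5 (prior 1/5 each): cup 1 is the lowest-numbered option available, probability 1; weight (1/5)·1 = 1/5 each.
The weights sum to 4/5.
So P(the pea under cup 2 | the dealer opened cup 1) = (1/5) / (4/5) = 1/4.

1/4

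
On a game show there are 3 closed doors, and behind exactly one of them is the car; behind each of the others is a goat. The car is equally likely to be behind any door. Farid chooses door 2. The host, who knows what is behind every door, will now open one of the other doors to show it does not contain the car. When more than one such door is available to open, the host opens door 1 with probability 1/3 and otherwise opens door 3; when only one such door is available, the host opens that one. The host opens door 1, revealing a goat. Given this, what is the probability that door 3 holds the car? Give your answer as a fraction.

Consider each possible location of the car in turn.
If it is behind door 1 (prior 1/3): the host opened door 1, so this case is ruled out; weight (1/3)·0 = 0.
If it is behind door 2 (prior 1/3): door 1 is available, opened with probability 1/3; weight (1/3)·(1/3) = 1/9.
If it is behind door 3 (prior 1/3): only door 1 is available, probability 1; weight (1/3)·1 = 1/3.
The weights sum to 4/9.
So P(the car behind door 3 | the host opened door 1) = (1/3) / (4/9) = 3/4.

3/4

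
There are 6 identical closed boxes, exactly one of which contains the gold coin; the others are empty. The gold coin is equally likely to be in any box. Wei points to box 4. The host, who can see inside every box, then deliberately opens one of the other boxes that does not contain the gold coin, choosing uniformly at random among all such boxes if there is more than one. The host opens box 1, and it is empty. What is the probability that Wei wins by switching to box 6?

5/24

Consider each possible location of the gold coin in turn.
If it is in box 1 (prior 1/6): the host opened box 1, so this case is ruled out; weight (1/6)·0 = 0.
If it is in any of boxes 2, 3, 5, and 6 (prior 1/6 each): the host has 4 equally likely choices, so probability 1/4; weight (1/6)·(1/4) = 1/24 each.
If it is in box 4 (prior 1/6): the host has 5 equally likely choices, so probability 1/5; weight (1/6)·(1/5) = 1/30.
The weights sum to 1/5.
So P(the gold coin in box 6 | the host opened box 1) = (1/24) / (1/5) = 5/24.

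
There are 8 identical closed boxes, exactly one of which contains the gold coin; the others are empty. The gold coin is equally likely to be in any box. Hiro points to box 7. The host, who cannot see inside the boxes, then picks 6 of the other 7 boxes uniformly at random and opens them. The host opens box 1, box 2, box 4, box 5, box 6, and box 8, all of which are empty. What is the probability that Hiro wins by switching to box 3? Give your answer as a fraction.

Consider each possible location of the gold coin in turn.
If it is in any of boxes 1, 2, 4, 5, 6, and 8 (prior 1/8 each): that box was opened and seen not to hold the prize — ruled out; weight (1/8)·0 = 0 each.
If it is in either of boxes 3 and 7 (prior 1/8 each): the host picks exactly this set with probability 1/7 regardless, and none is the prize; weight (1/8)·(1/7) = 1/56 each.
The weights sum to 1/28.
So P(the gold coin in box 3 | the host opened box 1, box 2, box 4, box 5, box 6, and box 8) = (1/56) / (1/28) = 1/2.

1/2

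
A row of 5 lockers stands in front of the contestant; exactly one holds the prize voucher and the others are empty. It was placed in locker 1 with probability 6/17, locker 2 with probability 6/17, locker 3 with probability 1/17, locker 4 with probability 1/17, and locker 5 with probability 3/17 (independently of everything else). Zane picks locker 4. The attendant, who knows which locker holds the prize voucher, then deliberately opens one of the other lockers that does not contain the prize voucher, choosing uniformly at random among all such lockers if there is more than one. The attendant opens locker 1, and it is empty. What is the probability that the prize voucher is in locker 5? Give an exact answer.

Condition on the true location of the prize voucher.
If it is in locker 1 (prior 6/17): the attendant opened locker 1, so this case is ruled out; weight (6/17)·0 = 0.
If it is in locker 2 (prior 6/17): the attendant has 3 equally likely choices, so probability 1/3; weight (6/17)·(1/3) = 2/17.
If it is in locker 3 (prior 1/17): the attendant has 3 equally likely choices, so probability 1/3; weight (1/17)·(1/3) = 1/51.
If it is in locker 4 (prior 1/17): the attendant has 4 equally likely choices, so probability 1/4; weight (1/17)·(1/4) = 1/68.
If it is in locker 5 (prior 3/17): the attendant has 3 equally likely choices, so probability 1/3; weight (3/17)·(1/3) = 1/17.
The weights sum to 43/204.
So P(the prize voucher in locker 5 | the attendant opened locker 1) = (1/17) / (43/204) = 12/43.

12/43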